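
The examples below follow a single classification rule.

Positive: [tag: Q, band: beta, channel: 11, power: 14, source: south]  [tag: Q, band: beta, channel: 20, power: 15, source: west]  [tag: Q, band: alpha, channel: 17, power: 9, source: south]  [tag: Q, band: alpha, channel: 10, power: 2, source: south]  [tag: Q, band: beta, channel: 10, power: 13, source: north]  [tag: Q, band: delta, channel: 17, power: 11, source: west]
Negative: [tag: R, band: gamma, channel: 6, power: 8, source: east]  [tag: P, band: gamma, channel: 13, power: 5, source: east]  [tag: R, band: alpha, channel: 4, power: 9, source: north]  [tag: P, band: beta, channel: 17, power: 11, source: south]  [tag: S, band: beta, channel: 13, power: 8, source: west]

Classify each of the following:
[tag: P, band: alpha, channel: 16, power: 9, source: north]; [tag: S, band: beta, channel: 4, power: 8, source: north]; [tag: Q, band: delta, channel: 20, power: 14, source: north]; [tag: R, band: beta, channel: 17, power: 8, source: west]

Comparing the two groups points to one rule — tag is Q.

Negative, Negative, Positive, Negative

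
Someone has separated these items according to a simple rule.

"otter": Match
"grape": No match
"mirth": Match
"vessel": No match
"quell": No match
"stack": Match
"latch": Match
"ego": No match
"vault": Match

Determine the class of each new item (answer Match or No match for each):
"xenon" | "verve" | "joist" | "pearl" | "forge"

No match, No match, Match, No match, No match

A rule that fits every label: contains 't' — true of each 'Match' example, false of each 'No match' one.
No match: "xenon", since no 't'.
No match: "verve", since no 't'.
Match: "joist", since has 't'.
No match: "pearl", since no 't'.
No match: "forge", since no 't'.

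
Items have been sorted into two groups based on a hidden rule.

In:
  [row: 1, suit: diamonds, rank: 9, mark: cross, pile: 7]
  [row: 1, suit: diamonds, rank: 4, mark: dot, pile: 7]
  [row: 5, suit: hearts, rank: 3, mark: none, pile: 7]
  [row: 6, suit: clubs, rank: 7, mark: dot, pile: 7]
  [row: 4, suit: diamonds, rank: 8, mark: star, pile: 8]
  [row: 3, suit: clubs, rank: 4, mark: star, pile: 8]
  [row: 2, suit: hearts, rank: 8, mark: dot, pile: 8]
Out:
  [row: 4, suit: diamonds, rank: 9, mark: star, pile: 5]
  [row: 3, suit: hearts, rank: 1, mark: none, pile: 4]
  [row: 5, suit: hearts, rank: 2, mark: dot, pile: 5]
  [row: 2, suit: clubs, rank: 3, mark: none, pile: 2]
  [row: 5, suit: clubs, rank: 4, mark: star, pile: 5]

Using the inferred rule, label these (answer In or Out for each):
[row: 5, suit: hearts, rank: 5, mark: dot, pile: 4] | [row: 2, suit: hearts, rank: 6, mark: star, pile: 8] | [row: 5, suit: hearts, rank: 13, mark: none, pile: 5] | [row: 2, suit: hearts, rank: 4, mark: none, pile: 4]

Out, In, Out, Out

One predicate separates the groups cleanly: pile ≥ 7.
[row: 5, suit: hearts, rank: 5, mark: dot, pile: 4]: pile = 4, lacks this property → Out. [row: 2, suit: hearts, rank: 6, mark: star, pile: 8]: pile = 8, matches → In. [row: 5, suit: hearts, rank: 13, mark: none, pile: 5]: pile = 5, lacks this property → Out. [row: 2, suit: hearts, rank: 4, mark: none, pile: 4]: pile = 4, lacks this property → Out.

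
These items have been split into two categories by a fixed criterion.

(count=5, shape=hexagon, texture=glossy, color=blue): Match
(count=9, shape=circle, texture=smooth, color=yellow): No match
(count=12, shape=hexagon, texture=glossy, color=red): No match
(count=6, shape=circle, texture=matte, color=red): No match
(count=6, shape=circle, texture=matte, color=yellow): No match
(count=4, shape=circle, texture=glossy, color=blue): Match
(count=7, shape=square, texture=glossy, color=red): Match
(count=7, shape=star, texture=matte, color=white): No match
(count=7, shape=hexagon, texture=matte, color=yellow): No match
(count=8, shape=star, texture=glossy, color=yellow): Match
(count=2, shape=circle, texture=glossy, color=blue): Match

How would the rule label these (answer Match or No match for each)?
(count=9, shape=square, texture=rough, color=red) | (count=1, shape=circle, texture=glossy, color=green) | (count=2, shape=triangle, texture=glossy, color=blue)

The common property of the 'Match' items is: texture is glossy AND count ≤ 8. No 'No match' item has it.
(count=9, shape=square, texture=rough, color=red) — texture is rough, count = 9, hence No match. (count=1, shape=circle, texture=glossy, color=green) — texture is glossy, count = 1, hence Match. (count=2, shape=triangle, texture=glossy, color=blue) — texture is glossy, count = 2, hence Match.

No match, Match, Match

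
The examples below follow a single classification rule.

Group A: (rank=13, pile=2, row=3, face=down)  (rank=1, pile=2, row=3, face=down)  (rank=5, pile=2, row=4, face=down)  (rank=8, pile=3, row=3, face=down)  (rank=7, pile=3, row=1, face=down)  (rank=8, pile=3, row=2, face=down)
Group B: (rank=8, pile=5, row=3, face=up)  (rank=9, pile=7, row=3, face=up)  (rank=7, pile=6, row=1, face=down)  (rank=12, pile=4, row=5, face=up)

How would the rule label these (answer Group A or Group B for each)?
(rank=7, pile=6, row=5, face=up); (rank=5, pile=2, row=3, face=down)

Every 'Group A' example satisfies: pile ≤ 3. None of the 'Group B' examples do.
(rank=7, pile=6, row=5, face=up) — pile = 6, hence Group B. (rank=5, pile=2, row=3, face=down) — pile = 2, hence Group A.

Group B, Group A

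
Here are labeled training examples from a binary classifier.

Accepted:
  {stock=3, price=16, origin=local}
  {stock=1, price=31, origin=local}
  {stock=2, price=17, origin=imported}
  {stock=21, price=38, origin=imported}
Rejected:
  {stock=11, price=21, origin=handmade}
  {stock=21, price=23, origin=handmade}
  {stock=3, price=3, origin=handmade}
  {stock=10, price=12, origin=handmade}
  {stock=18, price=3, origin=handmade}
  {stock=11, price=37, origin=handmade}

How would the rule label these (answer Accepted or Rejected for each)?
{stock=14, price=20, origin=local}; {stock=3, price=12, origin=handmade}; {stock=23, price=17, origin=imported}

Accepted, Rejected, Accepted

A rule that fits every label: origin is not handmade — true of each 'Accepted' example, false of each 'Rejected' one.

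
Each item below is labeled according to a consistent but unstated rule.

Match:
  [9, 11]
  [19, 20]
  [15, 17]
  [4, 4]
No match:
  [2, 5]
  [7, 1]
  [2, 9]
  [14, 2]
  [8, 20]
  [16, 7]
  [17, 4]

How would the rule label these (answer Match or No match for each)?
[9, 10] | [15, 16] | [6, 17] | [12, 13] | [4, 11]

Match, Match, No match, Match, No match

The simplest hypothesis consistent with all the labels is: |first − second| ≤ 2.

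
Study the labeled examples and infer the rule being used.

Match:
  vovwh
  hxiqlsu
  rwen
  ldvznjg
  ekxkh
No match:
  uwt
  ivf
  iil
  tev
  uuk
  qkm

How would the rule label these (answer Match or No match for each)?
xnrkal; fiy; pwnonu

Match, No match, Match

The simplest hypothesis consistent with all the labels is: length ≥ 4.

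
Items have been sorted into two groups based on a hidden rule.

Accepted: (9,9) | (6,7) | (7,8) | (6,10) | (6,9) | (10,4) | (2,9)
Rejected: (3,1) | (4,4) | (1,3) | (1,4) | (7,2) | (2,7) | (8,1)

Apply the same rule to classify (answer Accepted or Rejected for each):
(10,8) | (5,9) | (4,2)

The distinguishing property — sum ≥ 11 — holds for all the 'Accepted' cases and none of the 'Rejected' cases.
(10,8): 10+8 = 18 — checks out, so Accepted.
(5,9): 5+9 = 14 — checks out, so Accepted.
(4,2): 4+2 = 6 — lacks this property, so Rejected.

Accepted, Accepted, Rejected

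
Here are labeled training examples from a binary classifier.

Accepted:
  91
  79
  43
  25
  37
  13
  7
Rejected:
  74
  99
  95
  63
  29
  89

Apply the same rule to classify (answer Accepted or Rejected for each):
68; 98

All 'Accepted' examples share one property — ≡ 1 (mod 3) — and every 'Rejected' example lacks it.
68 — 68 mod 3 = 2, hence Rejected.
98 — 98 mod 3 = 2, hence Rejected.

Rejected, Rejected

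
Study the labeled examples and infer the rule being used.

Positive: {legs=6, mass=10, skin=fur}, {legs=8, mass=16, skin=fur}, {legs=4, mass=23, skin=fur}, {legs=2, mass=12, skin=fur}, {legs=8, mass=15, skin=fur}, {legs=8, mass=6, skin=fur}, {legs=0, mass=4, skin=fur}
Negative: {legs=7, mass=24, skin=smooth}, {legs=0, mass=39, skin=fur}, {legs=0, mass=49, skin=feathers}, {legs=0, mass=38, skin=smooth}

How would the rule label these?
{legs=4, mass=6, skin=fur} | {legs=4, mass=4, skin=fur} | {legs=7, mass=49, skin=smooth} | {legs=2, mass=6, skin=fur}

The common property of the 'Positive' items is: mass ≤ 23. No 'Negative' item has it.

Positive, Positive, Negative, Positive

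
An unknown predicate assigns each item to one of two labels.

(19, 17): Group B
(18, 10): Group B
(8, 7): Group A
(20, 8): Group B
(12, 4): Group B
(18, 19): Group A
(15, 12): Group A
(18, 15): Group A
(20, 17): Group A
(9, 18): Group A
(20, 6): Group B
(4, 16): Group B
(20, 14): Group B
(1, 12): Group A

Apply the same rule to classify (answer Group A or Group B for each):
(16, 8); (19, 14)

The common property of the 'Group A' items is: sum is odd. No 'Group B' item has it.
(16, 8) → 16+8 = 24 → Group B. (19, 14) → 19+14 = 33 → Group A.

Group B, Group A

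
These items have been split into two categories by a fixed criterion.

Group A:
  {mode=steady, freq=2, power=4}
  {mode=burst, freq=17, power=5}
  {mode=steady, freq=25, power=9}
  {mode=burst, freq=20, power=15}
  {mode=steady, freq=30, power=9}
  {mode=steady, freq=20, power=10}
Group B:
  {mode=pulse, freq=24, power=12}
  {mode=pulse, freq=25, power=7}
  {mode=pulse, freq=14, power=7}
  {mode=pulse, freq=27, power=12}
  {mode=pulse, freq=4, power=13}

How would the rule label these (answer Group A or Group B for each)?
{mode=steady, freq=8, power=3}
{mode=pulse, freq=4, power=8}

The classifier is using: mode is not pulse.
{mode=steady, freq=8, power=3}: Group A (mode is steady).
{mode=pulse, freq=4, power=8}: Group B (mode is pulse).

Group A, Group B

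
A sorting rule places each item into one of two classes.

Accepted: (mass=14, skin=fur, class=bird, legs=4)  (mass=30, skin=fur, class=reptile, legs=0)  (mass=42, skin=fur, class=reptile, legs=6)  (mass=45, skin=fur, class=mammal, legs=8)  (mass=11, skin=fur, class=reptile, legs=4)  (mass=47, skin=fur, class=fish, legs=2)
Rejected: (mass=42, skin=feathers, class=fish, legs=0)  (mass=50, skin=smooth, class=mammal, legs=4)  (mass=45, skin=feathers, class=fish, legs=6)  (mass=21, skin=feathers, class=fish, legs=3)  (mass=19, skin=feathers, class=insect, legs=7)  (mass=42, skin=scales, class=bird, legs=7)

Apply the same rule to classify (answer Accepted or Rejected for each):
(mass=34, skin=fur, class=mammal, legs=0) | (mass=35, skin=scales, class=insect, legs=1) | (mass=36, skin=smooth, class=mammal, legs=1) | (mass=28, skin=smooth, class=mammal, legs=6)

Checking candidate rules against both groups, what survives is: skin is fur.

Accepted, Rejected, Rejected, Rejected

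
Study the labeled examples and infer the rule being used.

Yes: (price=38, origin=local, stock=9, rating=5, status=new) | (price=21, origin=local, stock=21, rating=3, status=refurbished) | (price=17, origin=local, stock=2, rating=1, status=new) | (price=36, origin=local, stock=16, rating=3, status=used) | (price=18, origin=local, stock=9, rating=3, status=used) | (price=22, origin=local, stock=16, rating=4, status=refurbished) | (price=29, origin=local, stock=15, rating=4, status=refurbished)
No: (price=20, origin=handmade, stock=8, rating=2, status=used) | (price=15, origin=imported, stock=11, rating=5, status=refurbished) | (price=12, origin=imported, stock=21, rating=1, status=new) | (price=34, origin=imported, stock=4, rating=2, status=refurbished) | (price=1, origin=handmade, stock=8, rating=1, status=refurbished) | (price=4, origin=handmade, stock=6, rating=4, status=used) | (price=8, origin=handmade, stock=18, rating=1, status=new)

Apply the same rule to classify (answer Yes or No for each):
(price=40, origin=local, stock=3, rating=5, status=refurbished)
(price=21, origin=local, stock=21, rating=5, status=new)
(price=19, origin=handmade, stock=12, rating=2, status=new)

Yes, Yes, No

The classifier is using: origin is local.
(price=40, origin=local, stock=3, rating=5, status=refurbished) — origin is local, hence Yes. (price=21, origin=local, stock=21, rating=5, status=new) — origin is local, hence Yes. (price=19, origin=handmade, stock=12, rating=2, status=new) — origin is handmade, hence No.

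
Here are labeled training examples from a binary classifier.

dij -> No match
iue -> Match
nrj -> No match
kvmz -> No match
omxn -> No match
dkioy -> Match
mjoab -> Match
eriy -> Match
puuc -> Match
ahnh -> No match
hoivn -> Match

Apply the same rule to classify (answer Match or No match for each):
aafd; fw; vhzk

A rule that fits every label: has ≥ 2 vowels — true of each 'Match' example, false of each 'No match' one.
aafd: 2 vowels — matches, so Match.
fw: 0 vowels — lacks this property, so No match.
vhzk: 0 vowels — lacks this property, so No match.

Match, No match, No match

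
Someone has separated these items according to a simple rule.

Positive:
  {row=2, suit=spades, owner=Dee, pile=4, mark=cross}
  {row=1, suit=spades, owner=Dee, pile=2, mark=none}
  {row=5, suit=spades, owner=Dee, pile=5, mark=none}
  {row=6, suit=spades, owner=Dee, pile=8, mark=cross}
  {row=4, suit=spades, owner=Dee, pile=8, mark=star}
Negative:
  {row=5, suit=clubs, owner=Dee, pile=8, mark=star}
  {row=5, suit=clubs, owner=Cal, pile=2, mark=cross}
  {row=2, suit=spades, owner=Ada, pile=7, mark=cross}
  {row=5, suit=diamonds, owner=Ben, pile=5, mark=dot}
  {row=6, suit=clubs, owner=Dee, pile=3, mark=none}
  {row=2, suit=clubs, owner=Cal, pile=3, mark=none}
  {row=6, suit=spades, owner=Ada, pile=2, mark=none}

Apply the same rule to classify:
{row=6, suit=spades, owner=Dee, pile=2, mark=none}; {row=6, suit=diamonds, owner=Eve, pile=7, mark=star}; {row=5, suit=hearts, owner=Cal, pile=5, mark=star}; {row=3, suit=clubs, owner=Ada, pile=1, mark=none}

Positive, Negative, Negative, Negative

A rule that fits every label: suit is spades AND owner is Dee — true of each 'Positive' example, false of each 'Negative' one.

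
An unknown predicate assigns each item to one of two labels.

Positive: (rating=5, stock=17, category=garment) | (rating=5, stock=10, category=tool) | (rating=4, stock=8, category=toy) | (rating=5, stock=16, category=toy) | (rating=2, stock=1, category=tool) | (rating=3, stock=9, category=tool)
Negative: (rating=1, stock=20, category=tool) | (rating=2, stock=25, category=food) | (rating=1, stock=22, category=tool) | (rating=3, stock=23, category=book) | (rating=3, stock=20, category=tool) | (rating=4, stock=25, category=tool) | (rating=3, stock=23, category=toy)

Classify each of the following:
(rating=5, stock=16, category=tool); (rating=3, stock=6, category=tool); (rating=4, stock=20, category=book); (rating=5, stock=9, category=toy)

The classifier is using: stock ≤ 17.

Positive, Positive, Negative, Positive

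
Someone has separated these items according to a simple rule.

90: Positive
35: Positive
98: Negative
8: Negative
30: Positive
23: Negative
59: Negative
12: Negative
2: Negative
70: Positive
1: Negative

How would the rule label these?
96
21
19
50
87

'Positive' ⟺ multiple of 5.

Negative, Negative, Negative, Positive, Negative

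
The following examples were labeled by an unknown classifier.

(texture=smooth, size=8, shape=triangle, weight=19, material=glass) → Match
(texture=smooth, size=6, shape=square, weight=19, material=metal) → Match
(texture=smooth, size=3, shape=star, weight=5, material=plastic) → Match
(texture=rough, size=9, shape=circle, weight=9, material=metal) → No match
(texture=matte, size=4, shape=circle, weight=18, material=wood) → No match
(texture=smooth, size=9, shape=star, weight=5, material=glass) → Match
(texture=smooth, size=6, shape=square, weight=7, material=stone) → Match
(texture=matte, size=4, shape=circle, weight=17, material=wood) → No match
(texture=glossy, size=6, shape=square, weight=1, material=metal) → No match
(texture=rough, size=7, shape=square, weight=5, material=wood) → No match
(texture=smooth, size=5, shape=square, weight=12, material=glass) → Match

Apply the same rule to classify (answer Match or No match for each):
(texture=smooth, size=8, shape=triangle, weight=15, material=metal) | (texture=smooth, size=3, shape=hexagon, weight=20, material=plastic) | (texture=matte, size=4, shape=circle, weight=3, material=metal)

Match, Match, No match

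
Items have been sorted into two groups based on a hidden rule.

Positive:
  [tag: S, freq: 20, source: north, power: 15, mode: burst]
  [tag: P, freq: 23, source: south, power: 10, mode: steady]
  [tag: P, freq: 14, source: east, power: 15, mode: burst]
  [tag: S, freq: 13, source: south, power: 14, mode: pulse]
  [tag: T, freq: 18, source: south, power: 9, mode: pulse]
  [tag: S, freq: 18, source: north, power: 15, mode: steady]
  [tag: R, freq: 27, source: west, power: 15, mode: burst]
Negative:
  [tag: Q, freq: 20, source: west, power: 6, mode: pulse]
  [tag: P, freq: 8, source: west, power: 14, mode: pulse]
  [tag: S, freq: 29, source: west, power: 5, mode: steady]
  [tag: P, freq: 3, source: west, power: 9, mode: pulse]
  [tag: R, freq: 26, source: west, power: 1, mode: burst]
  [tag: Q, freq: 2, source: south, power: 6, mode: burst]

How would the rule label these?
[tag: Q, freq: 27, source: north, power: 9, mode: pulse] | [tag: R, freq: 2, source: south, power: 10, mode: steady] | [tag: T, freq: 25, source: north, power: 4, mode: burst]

The pattern is that an item is 'Positive' exactly when: power ≥ 9 AND freq ≥ 13.
[tag: Q, freq: 27, source: north, power: 9, mode: pulse] → power = 9, freq = 27 → Positive. [tag: R, freq: 2, source: south, power: 10, mode: steady] → power = 10, freq = 2 → Negative. [tag: T, freq: 25, source: north, power: 4, mode: burst] → power = 4, freq = 25 → Negative.

Positive, Negative, Negative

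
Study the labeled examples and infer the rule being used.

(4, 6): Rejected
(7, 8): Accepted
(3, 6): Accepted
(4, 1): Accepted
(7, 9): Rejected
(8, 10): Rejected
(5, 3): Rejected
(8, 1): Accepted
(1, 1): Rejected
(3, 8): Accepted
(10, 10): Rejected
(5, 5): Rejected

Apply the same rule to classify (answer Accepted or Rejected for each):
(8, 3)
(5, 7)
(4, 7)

Accepted, Rejected, Accepted

Every 'Accepted' example satisfies: sum is odd. None of the 'Rejected' examples do.
(8, 3) → 8+3 = 11 → Accepted.
(5, 7) → 5+7 = 12 → Rejected.
(4, 7) → 4+7 = 11 → Accepted.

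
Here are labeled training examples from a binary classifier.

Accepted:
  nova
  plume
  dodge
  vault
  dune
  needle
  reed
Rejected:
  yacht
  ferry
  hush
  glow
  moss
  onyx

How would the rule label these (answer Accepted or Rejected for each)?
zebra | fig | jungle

Accepted, Rejected, Accepted

The distinguishing property — has ≥ 2 vowels — holds for all the 'Accepted' cases and none of the 'Rejected' cases.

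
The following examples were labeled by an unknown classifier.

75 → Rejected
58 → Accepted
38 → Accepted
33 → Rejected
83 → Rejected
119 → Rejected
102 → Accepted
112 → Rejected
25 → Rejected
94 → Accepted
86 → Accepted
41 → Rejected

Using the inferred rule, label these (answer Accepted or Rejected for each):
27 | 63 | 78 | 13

Rejected, Rejected, Accepted, Rejected

The classifier is using: ≡ 2 (mod 4).
27: 27 mod 4 = 3 — does not fit, so Rejected.
63: 63 mod 4 = 3 — does not fit, so Rejected.
78: 78 mod 4 = 2 — satisfies this, so Accepted.
13: 13 mod 4 = 1 — does not fit, so Rejected.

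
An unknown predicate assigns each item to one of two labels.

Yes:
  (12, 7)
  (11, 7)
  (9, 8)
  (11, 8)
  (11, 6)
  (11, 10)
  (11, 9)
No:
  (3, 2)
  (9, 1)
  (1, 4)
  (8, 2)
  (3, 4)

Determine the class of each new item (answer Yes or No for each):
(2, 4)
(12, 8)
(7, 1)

No, Yes, No

The pattern is that an item is 'Yes' exactly when: sum ≥ 17.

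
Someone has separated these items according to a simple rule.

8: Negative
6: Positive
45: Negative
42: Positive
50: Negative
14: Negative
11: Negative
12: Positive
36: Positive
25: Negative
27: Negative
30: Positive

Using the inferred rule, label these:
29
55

Negative, Negative

The pattern is that an item is 'Positive' exactly when: multiple of 6.
29 — 29 = 6·4 + 5, hence Negative. 55 — 55 = 6·9 + 1, hence Negative.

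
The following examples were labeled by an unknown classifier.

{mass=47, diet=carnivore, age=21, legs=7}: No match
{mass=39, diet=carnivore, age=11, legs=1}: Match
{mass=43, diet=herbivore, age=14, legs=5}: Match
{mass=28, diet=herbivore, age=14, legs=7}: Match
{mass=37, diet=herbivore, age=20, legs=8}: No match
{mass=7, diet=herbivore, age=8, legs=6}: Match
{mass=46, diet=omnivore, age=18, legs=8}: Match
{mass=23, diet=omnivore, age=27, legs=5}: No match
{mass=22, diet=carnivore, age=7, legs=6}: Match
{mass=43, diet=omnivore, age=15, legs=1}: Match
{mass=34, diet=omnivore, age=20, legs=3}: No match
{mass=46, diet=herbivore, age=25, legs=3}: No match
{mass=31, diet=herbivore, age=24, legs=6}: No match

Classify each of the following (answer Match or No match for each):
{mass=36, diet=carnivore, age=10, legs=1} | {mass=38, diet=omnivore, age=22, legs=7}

Match, No match

The pattern is that an item is 'Match' exactly when: age ≤ 18.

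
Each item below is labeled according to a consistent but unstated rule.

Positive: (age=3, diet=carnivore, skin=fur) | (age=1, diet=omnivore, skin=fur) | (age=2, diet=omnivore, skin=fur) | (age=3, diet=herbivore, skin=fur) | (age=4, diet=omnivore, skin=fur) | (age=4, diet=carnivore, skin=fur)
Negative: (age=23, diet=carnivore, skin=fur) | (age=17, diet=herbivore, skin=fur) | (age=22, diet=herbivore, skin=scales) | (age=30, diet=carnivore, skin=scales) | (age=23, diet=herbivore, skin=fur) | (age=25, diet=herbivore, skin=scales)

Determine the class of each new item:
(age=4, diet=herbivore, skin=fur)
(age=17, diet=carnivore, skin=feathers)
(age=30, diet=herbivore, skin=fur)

Positive, Negative, Negative

The pattern is that an item is 'Positive' exactly when: age ≤ 4.
(age=4, diet=herbivore, skin=fur) → age = 4 → Positive. (age=17, diet=carnivore, skin=feathers) → age = 17 → Negative. (age=30, diet=herbivore, skin=fur) → age = 30 → Negative.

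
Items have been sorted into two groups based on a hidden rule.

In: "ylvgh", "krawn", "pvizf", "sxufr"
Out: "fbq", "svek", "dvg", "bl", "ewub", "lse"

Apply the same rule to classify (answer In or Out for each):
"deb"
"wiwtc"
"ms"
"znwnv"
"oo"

'In' ⟺ length 5.

Out, In, Out, In, Out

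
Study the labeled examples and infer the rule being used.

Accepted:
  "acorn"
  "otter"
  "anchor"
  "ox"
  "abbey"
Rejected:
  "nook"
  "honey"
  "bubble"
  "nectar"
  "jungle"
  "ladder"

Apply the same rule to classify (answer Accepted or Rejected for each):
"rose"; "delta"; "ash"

Rejected, Rejected, Accepted

A rule that fits every label: starts with a vowel — true of each 'Accepted' example, false of each 'Rejected' one.
"rose": Rejected (starts with 'r'). "delta": Rejected (starts with 'd'). "ash": Accepted (starts with 'a').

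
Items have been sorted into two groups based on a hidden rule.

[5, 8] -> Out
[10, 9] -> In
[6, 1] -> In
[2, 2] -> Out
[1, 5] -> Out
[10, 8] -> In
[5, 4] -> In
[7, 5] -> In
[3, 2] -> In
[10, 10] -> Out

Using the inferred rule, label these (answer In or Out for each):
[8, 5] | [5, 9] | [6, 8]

The simplest hypothesis consistent with all the labels is: first > second.
[8, 5]: 8 > 5 — matches, so In.
[5, 9]: 5 < 9 — does not pass, so Out.
[6, 8]: 6 < 8 — does not pass, so Out.

In, Out, Out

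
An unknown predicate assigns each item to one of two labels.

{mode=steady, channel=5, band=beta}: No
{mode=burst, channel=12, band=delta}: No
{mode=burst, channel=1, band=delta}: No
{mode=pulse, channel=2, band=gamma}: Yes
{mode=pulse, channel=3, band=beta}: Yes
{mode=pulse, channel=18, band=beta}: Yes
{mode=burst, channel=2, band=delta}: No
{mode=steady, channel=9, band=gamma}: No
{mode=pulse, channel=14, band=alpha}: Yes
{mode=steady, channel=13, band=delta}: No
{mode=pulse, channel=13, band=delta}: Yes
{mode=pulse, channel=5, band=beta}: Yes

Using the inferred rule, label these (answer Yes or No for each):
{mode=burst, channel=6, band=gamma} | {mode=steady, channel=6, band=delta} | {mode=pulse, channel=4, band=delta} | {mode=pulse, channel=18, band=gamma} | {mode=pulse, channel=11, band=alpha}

No, No, Yes, Yes, Yes

Looking at the examples, the only property every 'Yes' case has and every 'No' case lacks is: mode is pulse.
{mode=burst, channel=6, band=gamma}: mode is burst — does not satisfy this, so No.
{mode=steady, channel=6, band=delta}: mode is steady — does not satisfy this, so No.
{mode=pulse, channel=4, band=delta}: mode is pulse — matches, so Yes.
{mode=pulse, channel=18, band=gamma}: mode is pulse — matches, so Yes.
{mode=pulse, channel=11, band=alpha}: mode is pulse — matches, so Yes.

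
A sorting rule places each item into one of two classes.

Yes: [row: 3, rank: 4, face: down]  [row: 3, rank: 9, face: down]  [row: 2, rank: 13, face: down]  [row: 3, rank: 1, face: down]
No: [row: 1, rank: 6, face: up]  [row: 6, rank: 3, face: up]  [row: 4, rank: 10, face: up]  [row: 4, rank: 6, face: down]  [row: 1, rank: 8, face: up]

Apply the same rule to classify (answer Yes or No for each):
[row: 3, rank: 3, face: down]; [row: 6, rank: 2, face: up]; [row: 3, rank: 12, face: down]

All 'Yes' examples share one property — face is down AND row ≤ 3 — and every 'No' example lacks it.
[row: 3, rank: 3, face: down]: face is down, row = 3 — satisfies this, so Yes. [row: 6, rank: 2, face: up]: face is up, row = 6 — doesn't match, so No. [row: 3, rank: 12, face: down]: face is down, row = 3 — satisfies this, so Yes.

Yes, No, Yes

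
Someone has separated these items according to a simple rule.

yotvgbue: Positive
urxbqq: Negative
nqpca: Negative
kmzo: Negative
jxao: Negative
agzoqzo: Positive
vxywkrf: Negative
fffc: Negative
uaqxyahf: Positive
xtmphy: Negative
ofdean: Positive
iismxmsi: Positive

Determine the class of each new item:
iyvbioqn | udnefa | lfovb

A rule that fits every label: has ≥ 3 vowels — true of each 'Positive' example, false of each 'Negative' one.
iyvbioqn: Positive (3 vowels). udnefa: Positive (3 vowels). lfovb: Negative (1 vowel).

Positive, Positive, Negative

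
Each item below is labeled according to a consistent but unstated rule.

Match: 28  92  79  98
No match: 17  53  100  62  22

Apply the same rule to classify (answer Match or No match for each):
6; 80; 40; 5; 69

No match, No match, No match, No match, Match

All 'Match' examples share one property — digit sum ≥ 9 — and every 'No match' example lacks it.
6 — digit sum 6, hence No match. 80 — digit sum 8+0 = 8, hence No match. 40 — digit sum 4+0 = 4, hence No match. 5 — digit sum 5, hence No match. 69 — digit sum 6+9 = 15, hence Match.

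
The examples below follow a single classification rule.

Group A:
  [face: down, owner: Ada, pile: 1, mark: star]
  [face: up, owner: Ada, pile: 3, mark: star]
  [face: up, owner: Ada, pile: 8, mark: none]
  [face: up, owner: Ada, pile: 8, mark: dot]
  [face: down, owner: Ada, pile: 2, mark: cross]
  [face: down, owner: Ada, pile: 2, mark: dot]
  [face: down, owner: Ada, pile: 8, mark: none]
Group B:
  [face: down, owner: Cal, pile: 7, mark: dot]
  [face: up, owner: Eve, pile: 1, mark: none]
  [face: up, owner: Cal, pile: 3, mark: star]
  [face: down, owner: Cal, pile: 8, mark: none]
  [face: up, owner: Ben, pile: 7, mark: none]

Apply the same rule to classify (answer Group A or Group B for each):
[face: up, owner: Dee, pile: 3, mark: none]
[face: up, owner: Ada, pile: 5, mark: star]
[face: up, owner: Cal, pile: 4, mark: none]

Group B, Group A, Group B

Comparing the two groups points to one rule — owner is Ada.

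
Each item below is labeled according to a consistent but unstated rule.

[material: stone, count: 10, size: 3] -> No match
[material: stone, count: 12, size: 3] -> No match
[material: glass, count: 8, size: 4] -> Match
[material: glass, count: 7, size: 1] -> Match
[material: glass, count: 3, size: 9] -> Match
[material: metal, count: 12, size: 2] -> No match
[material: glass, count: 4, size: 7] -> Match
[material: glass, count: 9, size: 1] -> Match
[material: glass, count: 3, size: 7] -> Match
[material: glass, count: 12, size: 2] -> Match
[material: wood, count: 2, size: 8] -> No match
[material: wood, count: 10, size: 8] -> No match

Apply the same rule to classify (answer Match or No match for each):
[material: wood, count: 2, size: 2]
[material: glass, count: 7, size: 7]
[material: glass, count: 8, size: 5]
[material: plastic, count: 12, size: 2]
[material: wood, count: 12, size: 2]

No match, Match, Match, No match, No match

The rule appears to be: material is glass.
[material: wood, count: 2, size: 2] → material is wood → No match.
[material: glass, count: 7, size: 7] → material is glass → Match.
[material: glass, count: 8, size: 5] → material is glass → Match.
[material: plastic, count: 12, size: 2] → material is plastic → No match.
[material: wood, count: 12, size: 2] → material is wood → No match.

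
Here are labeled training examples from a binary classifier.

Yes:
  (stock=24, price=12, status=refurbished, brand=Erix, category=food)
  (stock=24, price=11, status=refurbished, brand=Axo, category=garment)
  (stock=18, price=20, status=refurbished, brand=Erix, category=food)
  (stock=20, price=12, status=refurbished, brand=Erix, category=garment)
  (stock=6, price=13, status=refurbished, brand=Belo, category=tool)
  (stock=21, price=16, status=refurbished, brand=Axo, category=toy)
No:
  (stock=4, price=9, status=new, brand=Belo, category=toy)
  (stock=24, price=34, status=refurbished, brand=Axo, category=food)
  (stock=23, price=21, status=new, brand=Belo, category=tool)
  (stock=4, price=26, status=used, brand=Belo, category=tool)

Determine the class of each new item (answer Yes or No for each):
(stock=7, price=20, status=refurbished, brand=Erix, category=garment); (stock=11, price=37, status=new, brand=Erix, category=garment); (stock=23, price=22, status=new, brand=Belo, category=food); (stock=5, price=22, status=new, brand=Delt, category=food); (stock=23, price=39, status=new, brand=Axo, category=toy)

Yes, No, No, No, No

All 'Yes' examples share one property — status is refurbished AND price ≤ 20 — and every 'No' example lacks it.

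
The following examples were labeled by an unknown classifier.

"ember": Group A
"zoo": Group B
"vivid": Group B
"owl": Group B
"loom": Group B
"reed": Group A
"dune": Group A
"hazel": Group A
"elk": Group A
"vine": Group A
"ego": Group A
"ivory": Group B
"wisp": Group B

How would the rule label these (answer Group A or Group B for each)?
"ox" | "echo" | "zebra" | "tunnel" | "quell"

Group B, Group A, Group A, Group A, Group A

One predicate separates the groups cleanly: contains 'e'.
"ox": no 'e', fails the rule → Group B.
"echo": has 'e', has this property → Group A.
"zebra": has 'e', has this property → Group A.
"tunnel": has 'e', has this property → Group A.
"quell": has 'e', has this property → Group A.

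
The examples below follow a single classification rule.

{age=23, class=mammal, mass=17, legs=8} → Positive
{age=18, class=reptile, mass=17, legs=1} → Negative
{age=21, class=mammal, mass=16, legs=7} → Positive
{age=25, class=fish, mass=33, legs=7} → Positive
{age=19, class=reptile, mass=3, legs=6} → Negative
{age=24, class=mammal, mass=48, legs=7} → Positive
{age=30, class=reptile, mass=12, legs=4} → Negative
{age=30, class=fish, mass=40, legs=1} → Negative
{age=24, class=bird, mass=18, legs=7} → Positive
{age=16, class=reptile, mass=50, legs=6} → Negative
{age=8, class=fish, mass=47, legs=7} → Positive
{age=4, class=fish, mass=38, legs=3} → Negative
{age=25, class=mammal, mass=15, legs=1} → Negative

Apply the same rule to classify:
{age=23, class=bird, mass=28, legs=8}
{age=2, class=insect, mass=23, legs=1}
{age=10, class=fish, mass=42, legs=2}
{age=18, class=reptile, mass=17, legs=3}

Positive, Negative, Negative, Negative

The common property of the 'Positive' items is: legs ≥ 7. No 'Negative' item has it.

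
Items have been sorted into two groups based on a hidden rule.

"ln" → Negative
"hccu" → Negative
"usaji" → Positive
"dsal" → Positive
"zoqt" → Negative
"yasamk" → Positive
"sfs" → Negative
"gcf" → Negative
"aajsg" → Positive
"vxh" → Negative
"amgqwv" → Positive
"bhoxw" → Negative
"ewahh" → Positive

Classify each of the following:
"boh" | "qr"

Negative, Negative

The distinguishing property — contains 'a' — holds for all the 'Positive' cases and none of the 'Negative' cases.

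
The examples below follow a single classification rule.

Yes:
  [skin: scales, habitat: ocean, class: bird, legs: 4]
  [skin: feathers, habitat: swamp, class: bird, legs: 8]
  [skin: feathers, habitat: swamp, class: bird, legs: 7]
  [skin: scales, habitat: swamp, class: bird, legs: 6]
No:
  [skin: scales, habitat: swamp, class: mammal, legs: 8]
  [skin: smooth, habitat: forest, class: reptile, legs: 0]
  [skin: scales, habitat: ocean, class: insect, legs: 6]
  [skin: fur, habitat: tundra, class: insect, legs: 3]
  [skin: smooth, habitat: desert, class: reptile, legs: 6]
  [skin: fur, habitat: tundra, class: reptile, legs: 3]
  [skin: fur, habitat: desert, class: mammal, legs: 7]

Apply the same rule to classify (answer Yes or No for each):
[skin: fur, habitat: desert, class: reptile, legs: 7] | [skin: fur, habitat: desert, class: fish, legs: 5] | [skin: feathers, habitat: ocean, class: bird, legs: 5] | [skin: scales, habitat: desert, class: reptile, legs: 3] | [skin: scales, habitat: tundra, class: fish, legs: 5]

The common property of the 'Yes' items is: class is bird. No 'No' item has it.
No: [skin: fur, habitat: desert, class: reptile, legs: 7], since class is reptile. No: [skin: fur, habitat: desert, class: fish, legs: 5], since class is fish. Yes: [skin: feathers, habitat: ocean, class: bird, legs: 5], since class is bird. No: [skin: scales, habitat: desert, class: reptile, legs: 3], since class is reptile. No: [skin: scales, habitat: tundra, class: fish, legs: 5], since class is fish.

No, No, Yes, No, No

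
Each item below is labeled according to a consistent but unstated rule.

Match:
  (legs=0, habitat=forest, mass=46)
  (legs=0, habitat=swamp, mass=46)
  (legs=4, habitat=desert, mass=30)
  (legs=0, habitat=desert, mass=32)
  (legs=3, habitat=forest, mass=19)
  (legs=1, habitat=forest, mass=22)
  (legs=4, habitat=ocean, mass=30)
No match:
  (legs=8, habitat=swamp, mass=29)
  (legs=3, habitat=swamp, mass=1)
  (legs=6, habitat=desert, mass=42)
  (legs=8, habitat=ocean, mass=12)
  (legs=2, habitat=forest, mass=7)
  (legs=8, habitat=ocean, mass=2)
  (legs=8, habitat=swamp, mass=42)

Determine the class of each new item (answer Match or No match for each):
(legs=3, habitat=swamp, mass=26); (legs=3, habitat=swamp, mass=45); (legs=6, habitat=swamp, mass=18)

Match, Match, No match

The distinguishing property — legs ≤ 4 AND mass ≥ 12 — holds for all the 'Match' cases and none of the 'No match' cases.
(legs=3, habitat=swamp, mass=26): legs = 3, mass = 26, qualifies → Match.
(legs=3, habitat=swamp, mass=45): legs = 3, mass = 45, qualifies → Match.
(legs=6, habitat=swamp, mass=18): legs = 6, mass = 18, doesn't qualify → No match.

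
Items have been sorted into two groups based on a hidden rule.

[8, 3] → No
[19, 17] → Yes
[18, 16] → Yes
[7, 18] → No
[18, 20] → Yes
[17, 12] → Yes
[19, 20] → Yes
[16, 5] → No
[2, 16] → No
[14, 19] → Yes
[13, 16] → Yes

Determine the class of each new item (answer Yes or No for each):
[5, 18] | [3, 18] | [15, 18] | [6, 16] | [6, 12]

One predicate separates the groups cleanly: sum ≥ 29.
[5, 18] → 5+18 = 23 → No. [3, 18] → 3+18 = 21 → No. [15, 18] → 15+18 = 33 → Yes. [6, 16] → 6+16 = 22 → No. [6, 12] → 6+12 = 18 → No.

No, No, Yes, No, No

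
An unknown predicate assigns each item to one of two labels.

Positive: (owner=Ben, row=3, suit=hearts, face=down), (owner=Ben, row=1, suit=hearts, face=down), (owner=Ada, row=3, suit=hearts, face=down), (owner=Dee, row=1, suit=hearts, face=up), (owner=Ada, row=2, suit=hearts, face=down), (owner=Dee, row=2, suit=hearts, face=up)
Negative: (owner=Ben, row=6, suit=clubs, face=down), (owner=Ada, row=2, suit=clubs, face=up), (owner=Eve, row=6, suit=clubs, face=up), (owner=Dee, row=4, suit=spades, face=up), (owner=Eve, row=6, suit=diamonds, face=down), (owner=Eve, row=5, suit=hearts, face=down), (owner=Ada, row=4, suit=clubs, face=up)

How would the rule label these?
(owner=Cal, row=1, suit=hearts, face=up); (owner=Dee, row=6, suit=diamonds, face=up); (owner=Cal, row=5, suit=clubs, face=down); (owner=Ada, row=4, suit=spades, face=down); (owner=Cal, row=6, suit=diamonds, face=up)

Positive, Negative, Negative, Negative, Negative

The simplest hypothesis consistent with all the labels is: suit is hearts AND row ≤ 3.
(owner=Cal, row=1, suit=hearts, face=up) — suit is hearts, row = 1, hence Positive. (owner=Dee, row=6, suit=diamonds, face=up) — suit is diamonds, row = 6, hence Negative. (owner=Cal, row=5, suit=clubs, face=down) — suit is clubs, row = 5, hence Negative. (owner=Ada, row=4, suit=spades, face=down) — suit is spades, row = 4, hence Negative. (owner=Cal, row=6, suit=diamonds, face=up) — suit is diamonds, row = 6, hence Negative.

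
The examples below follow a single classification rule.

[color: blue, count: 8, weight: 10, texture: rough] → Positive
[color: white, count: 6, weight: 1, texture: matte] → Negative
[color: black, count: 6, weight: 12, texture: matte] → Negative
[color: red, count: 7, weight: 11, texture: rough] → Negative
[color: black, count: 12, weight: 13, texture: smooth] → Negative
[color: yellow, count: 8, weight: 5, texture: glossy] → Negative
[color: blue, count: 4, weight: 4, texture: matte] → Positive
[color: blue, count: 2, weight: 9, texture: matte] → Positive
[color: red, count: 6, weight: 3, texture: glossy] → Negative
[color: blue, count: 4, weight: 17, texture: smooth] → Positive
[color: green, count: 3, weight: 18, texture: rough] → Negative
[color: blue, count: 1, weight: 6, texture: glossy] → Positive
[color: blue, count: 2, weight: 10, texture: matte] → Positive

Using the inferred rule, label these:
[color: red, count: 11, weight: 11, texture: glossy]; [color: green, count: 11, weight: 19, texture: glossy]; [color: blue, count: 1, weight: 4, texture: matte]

Rule: color is blue. This holds for each 'Positive' example and fails for each 'Negative' one.
[color: red, count: 11, weight: 11, texture: glossy]: color is red, does not pass → Negative. [color: green, count: 11, weight: 19, texture: glossy]: color is green, does not pass → Negative. [color: blue, count: 1, weight: 4, texture: matte]: color is blue, passes → Positive.

Negative, Negative, Positive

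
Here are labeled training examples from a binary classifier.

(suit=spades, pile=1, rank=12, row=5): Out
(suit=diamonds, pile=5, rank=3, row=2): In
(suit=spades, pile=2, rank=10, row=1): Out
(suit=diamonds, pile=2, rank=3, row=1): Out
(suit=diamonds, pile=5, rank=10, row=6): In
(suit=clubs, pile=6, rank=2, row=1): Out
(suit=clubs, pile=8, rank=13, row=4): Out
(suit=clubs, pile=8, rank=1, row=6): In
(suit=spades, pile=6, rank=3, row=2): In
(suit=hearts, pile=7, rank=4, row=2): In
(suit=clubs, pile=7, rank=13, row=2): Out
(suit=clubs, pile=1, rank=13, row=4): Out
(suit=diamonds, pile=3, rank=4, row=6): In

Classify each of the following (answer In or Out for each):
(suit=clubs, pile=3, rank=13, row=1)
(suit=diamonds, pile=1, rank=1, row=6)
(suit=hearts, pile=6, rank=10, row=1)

Out, In, Out

Every 'In' example satisfies: row ≥ 2 AND rank ≤ 10. None of the 'Out' examples do.
(suit=clubs, pile=3, rank=13, row=1) — row = 1, rank = 13, hence Out.
(suit=diamonds, pile=1, rank=1, row=6) — row = 6, rank = 1, hence In.
(suit=hearts, pile=6, rank=10, row=1) — row = 1, rank = 10, hence Out.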